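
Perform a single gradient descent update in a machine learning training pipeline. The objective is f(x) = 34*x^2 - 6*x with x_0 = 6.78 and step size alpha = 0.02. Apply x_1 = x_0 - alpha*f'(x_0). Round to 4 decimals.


We compute the gradient at x_0 and apply the update.
f'(x) = 68*x - 6
f'(6.78) = 68*6.78 - 6 = 455.04
x_1 = 6.78 - 0.02*455.04 = -2.3208


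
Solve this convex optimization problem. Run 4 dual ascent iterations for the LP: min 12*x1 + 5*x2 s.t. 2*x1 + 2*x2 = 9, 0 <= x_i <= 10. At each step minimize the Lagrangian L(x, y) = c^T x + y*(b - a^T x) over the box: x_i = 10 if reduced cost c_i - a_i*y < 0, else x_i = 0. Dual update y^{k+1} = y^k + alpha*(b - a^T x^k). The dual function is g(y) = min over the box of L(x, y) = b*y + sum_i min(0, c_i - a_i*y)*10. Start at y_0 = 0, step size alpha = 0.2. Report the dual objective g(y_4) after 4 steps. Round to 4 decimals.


Dual ascent for LP: min 12*x1 + 5*x2, 2*x1 + 2*x2 = 9, 0 <= x_i <= 10
Step 1: y^k = 0.0, reduced costs: (12.0, 5.0)
  x^k = (0.0, 0.0), subgradient = b - a^T x = 9.0
  y^{k+1} = 0.0 + 0.2*9.0 = 1.8
Step 2: y^k = 1.8, reduced costs: (8.4, 1.4)
  x^k = (0.0, 0.0), subgradient = b - a^T x = 9.0
  y^{k+1} = 1.8 + 0.2*9.0 = 3.6
Step 3: y^k = 3.6, reduced costs: (4.8, -2.2)
  x^k = (0.0, 10.0), subgradient = b - a^T x = -11.0
  y^{k+1} = 3.6 + 0.2*-11.0 = 1.4
Step 4: y^k = 1.4, reduced costs: (9.2, 2.2)
  x^k = (0.0, 0.0), subgradient = b - a^T x = 9.0
  y^{k+1} = 1.4 + 0.2*9.0 = 3.2
Dual objective at y_4 = 3.2: reduced costs (5.6, -1.4), box minimizer x = (0.0, 10.0)
g(y_4) = b*y + (c1 - a1*y)*x1 + (c2 - a2*y)*x2 = 9*3.2 + 5.6*0.0 + (-1.4)*10.0 = 28.8 + 0.0 - 14.0 = 14.8


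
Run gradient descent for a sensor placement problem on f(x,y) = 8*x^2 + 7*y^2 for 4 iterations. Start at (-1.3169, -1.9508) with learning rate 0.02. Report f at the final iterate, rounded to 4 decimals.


Gradient descent on f(x,y) = 8*x^2 + 7*y^2.
Starting point: (-1.3169, -1.9508), alpha = 0.02
Step 1: grad_x = 2*8*-1.3169 = -21.0704, grad_y = 2*7*-1.9508 = -27.3112
  x_1 = -1.3169 - 0.02*-21.0704 = -0.8955
  y_1 = -1.9508 - 0.02*-27.3112 = -1.4046
Step 2: grad_x = 2*8*-0.8955 = -14.3279, grad_y = 2*7*-1.4046 = -19.6641
  x_2 = -0.8955 - 0.02*-14.3279 = -0.6089
  y_2 = -1.4046 - 0.02*-19.6641 = -1.0113
Step 3: grad_x = 2*8*-0.6089 = -9.743, grad_y = 2*7*-1.0113 = -14.1581
  x_3 = -0.6089 - 0.02*-9.743 = -0.4141
  y_3 = -1.0113 - 0.02*-14.1581 = -0.7281
Step 4: grad_x = 2*8*-0.4141 = -6.6252, grad_y = 2*7*-0.7281 = -10.1939
  x_4 = -0.4141 - 0.02*-6.6252 = -0.2816
  y_4 = -0.7281 - 0.02*-10.1939 = -0.5243
f(-0.2816, -0.5243) = 8*(-0.2816)^2 + 7*(-0.5243)^2 = 2.5582


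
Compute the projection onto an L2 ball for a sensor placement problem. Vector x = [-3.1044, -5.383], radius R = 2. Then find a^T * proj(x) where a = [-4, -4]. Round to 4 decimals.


Step 1: Compute ||x|| (intermediates to 6 decimals).
||x|| = sqrt((-3.1044)^2 + (-5.383)^2) = 6.214015
Step 2: Project.
Since ||x|| > R, scale = R/||x|| = 2/6.214015 = 0.321853, proj(x) = scale * x
proj(x) = [-0.99916, -1.732535]
Step 3: Dot product.
a^T * proj(x) = -4*(-0.99916) - 4*(-1.732535) = 10.9268


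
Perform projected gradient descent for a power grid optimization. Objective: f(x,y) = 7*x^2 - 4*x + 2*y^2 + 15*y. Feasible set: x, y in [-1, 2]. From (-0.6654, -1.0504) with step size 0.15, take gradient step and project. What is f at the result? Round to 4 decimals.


Step 1: Compute gradient at (-0.6654, -1.0504).
grad_x = 2*7*-0.6654 - 4 = -13.3156
grad_y = 2*2*-1.0504 + 15 = 10.7984
Step 2: Gradient step.
x_raw = -0.6654 - 0.15*-13.3156 = 1.3319
y_raw = -1.0504 - 0.15*10.7984 = -2.6702
Step 3: Project onto [-1, 2].
x_proj = clip(1.3319) = 1.3319
y_proj = clip(-2.6702) = -1.0
Step 4: Evaluate f.
f(1.3319, -1.0) = -5.9093


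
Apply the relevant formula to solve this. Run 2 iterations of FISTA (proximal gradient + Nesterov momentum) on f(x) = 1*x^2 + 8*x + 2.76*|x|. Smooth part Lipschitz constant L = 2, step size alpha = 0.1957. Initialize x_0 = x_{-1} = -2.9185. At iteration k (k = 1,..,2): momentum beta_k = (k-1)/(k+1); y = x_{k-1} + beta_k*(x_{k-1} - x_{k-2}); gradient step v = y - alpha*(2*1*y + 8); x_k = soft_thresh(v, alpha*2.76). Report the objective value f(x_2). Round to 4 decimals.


FISTA on f(x) = 1*x^2 + 8*x + 2.76*|x|
L = 2, alpha = 0.1957
Iteration 1: beta = 0.0, y = -2.9185 + 0.0*(-2.9185 + 2.9185) = -2.9185
  grad(y) = 2.163, v = y - alpha*grad = -3.3418
  prox(v) = soft_thresh(-3.3418, 0.5401) = -2.8017
Iteration 2: beta = 0.3333, y = -2.8017 + 0.3333*(-2.8017 + 2.9185) = -2.7627
  grad(y) = 2.4746, v = y - alpha*grad = -3.247
  prox(v) = soft_thresh(-3.247, 0.5401) = -2.7069
f(x_2) = 1*(-2.7069)^2 + 8*(-2.7069) + 2.76*|-2.7069| = -6.8569


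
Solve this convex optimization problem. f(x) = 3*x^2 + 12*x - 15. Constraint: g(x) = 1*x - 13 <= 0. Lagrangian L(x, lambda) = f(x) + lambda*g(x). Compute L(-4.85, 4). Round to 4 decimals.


Step 1: Evaluate f(x).
f(-4.85) = 3*(-4.85)^2 + 12*(-4.85) - 15 = -2.6325
Step 2: Evaluate g(x).
g(-4.85) = 1*-4.85 - 13 = -17.85
Step 3: Compute Lagrangian.
L = -2.6325 + 4*-17.85 = -74.0325


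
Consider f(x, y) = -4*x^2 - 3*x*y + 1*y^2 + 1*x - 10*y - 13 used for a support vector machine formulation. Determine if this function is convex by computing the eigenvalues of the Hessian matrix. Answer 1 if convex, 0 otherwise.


The Hessian of f(x,y) = -4*x^2 - 3*x*y + 1*y^2 + 1*x - 10*y - 13 is:
H = [[-8, -3], [-3, 2]]
Trace = -8 + 2 = -6
Determinant = -8*2 - (-3)^2 = -25
Discriminant = (-6)^2 - 4*-25 = 136.0
Eigenvalues: lambda_1 = -8.831, lambda_2 = 2.831
The function is not convex.

0


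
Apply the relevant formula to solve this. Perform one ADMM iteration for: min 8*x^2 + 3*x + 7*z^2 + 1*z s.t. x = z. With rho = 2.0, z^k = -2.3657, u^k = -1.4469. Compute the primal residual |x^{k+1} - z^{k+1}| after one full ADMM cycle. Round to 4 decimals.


ADMM iteration with rho = 2.0, z^k = -2.3657, u^k = -1.4469
Step 1: x-update.
Minimize 8*x^2 + 3*x + (2.0/2)*(x + 2.3657 - 1.4469)^2
FOC: (2*8 + 2.0)*x = -3 + 2.0*(-2.3657 + 1.4469)
x^{k+1} = -0.2688
Step 2: z-update.
Minimize 7*z^2 + 1*z + (2.0/2)*(-0.2688 - z - 1.4469)^2
FOC: (2*7 + 2.0)*z = -1 + 2.0*(-0.2688 - 1.4469)
z^{k+1} = -0.277
Step 3: u-update.
u^{k+1} = -1.4469 - 0.2688 + 0.277 = -1.4387
Step 4: Primal residual = |-0.2688 + 0.277| = 0.0082


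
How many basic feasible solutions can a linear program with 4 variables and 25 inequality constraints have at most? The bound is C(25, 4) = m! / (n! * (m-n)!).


Each vertex corresponds to some choice of n active constraints out of m, so the number of vertices is at most C(m, n) = m! / (n!(m-n)!).
m = 25, n = 4
Numerator: 25 * 24 * 23 * 22
Denominator: 4! = 24
C(25, 4) = 12650


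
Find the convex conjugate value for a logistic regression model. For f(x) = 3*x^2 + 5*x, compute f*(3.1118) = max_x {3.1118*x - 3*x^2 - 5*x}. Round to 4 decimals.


f*(y) = sup_x {y*x - a*x^2 - b*x} = sup_x {(y-b)*x - a*x^2}
FOC: (y - b) - 2a*x = 0 => x* = (y - b)/(2a)
x* = (3.1118 - 5)/(2*3) = -0.3147
f*(3.1118) = (y-b)^2/(4a) = (3.1118 - 5)^2/(4*3)
= 3.5653/12 = 0.2971


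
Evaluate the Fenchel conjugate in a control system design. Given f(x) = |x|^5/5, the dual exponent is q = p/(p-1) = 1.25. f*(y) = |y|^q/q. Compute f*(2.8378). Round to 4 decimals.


The conjugate exponent q satisfies 1/p + 1/q = 1.
p = 5, so q = 5/(5 - 1) = 1.25
|y|^q = 2.8378^1.25 = 3.6832
f*(2.8378) = 3.6832 / 1.25 = 2.9466


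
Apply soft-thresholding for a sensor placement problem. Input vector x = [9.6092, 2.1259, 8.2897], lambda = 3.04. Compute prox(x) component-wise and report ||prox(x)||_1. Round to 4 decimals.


Soft-thresholding with lambda = 3.04:
prox(9.6092) = sign(9.6092)*max(|9.6092| - 3.04, 0) = 6.5692
prox(2.1259) = sign(2.1259)*max(|2.1259| - 3.04, 0) = 0.0
prox(8.2897) = sign(8.2897)*max(|8.2897| - 3.04, 0) = 5.2497
prox(x) = [6.5692, 0.0, 5.2497]
||prox(x)||_1 = 6.5692 + 0.0 + 5.2497 = 11.8189


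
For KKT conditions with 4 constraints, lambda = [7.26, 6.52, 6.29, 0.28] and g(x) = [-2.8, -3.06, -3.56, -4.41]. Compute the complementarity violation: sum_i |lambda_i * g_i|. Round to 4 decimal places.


KKT complementary slackness check:
lambda_1 * g_1 = 7.26 * -2.8 = -20.328
lambda_2 * g_2 = 6.52 * -3.06 = -19.9512
lambda_3 * g_3 = 6.29 * -3.56 = -22.3924
lambda_4 * g_4 = 0.28 * -4.41 = -1.2348
Total violation = 20.328 + 19.9512 + 22.3924 + 1.2348 = 63.9064


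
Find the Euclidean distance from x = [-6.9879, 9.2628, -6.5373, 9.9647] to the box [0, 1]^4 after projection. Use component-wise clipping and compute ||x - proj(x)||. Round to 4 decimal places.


Project each component onto [0, 1].
clip(-6.9879) = 0.0, clip(9.2628) = 1.0, clip(-6.5373) = 0.0, clip(9.9647) = 1.0
Projection = [0.0, 1.0, 0.0, 1.0]
Squared diffs: [48.8307, 68.2739, 42.7363, 80.3658]
Distance = sqrt(240.2067) = 15.4986


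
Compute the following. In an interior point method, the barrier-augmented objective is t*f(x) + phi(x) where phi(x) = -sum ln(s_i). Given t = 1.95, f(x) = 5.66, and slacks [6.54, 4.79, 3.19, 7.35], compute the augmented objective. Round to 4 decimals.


Step 1: Compute log-barrier.
ln values: [1.8779, 1.5665, 1.16, 1.9947]
phi = -(1.8779 + 1.5665 + 1.16 + 1.9947) = -6.5992
Step 2: Compute augmented objective.
t*f(x) = 1.95*5.66 = 11.037
Total = 11.037 - 6.5992 = 4.4378


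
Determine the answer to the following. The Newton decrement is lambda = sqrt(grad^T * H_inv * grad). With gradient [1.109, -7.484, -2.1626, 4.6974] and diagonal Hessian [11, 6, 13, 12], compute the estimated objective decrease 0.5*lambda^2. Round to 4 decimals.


Step 1: H is diagonal, so H^(-1) * g = [0.1008, -1.2473, -0.1664, 0.3915].
Step 2: g^T H^(-1) g = sum_i g_i^2 / H_ii
  = (1.109)^2/11 + (-7.484)^2/6 + (-2.1626)^2/13 + (4.6974)^2/12
  = 0.1118 + 9.335 + 0.3598 + 1.8388 = 11.6454
Step 3: Objective decrease = 0.5 * g^T H^(-1) g = 5.8227


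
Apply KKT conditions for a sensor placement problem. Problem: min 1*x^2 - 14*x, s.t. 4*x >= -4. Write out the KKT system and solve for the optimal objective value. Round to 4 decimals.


Step 1: Try lambda = 0 (constraint inactive).
Stationarity: 2*1*x - 14 = 0
x* = 14/(2*1) = 7.0
Check constraint: 4*7.0 = 28.0 >= -4 -- satisfied.
Step 2: Compute optimal value.
f(x*) = 1*7.0^2 - 14*7.0 = -49.0


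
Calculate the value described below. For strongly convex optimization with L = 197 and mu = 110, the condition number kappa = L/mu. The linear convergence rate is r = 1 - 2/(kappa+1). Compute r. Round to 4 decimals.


Step 1: Compute the condition number.
kappa = L/mu = 197/110 = 1.7909
Step 2: Compute the convergence rate.
r = 1 - 2/(kappa + 1) = 1 - 2*mu/(L + mu) = (L - mu)/(L + mu) = 87/307 = 0.2834


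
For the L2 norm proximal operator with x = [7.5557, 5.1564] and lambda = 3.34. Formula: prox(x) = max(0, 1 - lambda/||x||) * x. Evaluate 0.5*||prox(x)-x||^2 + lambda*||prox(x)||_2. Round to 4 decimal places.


Step 1: Compute ||x||.
||x|| = 9.1475
Step 2: Compute scaling factor.
scale = max(0, 1 - 3.34/9.1475) = 0.6349
Step 3: prox(x) = [4.7969, 3.2737]
||prox(x)|| = 5.8075
Step 4: Proximal objective.
0.5*||prox-x||^2 = 5.5778
lambda*||prox|| = 19.3971
Total = 24.9749


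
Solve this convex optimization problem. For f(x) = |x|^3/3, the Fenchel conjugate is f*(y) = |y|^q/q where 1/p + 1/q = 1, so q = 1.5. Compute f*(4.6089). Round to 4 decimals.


The conjugate exponent q satisfies 1/p + 1/q = 1.
p = 3, so q = 3/(3 - 1) = 1.5
|y|^q = 4.6089^1.5 = 9.8945
f*(4.6089) = 9.8945 / 1.5 = 6.5964


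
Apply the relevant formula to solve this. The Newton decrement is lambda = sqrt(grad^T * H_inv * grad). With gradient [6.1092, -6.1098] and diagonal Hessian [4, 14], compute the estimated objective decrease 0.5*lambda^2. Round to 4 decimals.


Step 1: H is diagonal, so H^(-1) * g = [1.5273, -0.4364].
Step 2: g^T H^(-1) g = sum_i g_i^2 / H_ii
  = (6.1092)^2/4 + (-6.1098)^2/14
  = 9.3306 + 2.6664 = 11.997
Step 3: Objective decrease = 0.5 * g^T H^(-1) g = 5.9985


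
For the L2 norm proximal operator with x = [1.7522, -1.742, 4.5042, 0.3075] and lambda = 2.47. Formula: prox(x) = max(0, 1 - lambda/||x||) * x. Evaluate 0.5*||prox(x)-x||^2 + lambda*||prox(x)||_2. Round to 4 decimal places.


Step 1: Compute ||x||.
||x|| = 5.1466
Step 2: Compute scaling factor.
scale = max(0, 1 - 2.47/5.1466) = 0.5201
Step 3: prox(x) = [0.9113, -0.906, 2.3425, 0.1599]
||prox(x)|| = 2.6766
Step 4: Proximal objective.
0.5*||prox-x||^2 = 3.0505
lambda*||prox|| = 6.6112
Total = 9.6616


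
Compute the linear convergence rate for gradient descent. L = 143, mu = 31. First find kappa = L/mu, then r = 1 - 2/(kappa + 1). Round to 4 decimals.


Step 1: Compute the condition number.
kappa = L/mu = 143/31 = 4.6129
Step 2: Compute the convergence rate.
r = 1 - 2/(kappa + 1) = 1 - 2*mu/(L + mu) = (L - mu)/(L + mu) = 112/174 = 0.6437


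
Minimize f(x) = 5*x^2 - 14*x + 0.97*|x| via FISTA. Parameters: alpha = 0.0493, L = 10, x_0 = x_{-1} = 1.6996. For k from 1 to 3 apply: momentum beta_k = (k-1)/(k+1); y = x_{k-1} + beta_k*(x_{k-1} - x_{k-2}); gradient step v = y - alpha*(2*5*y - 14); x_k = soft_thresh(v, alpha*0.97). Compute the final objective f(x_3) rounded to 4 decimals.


FISTA on f(x) = 5*x^2 - 14*x + 0.97*|x|
L = 10, alpha = 0.0493
Iteration 1: beta = 0.0, y = 1.6996 + 0.0*(1.6996 - 1.6996) = 1.6996
  grad(y) = 2.996, v = y - alpha*grad = 1.5519
  prox(v) = soft_thresh(1.5519, 0.0478) = 1.5041
Iteration 2: beta = 0.3333, y = 1.5041 + 0.3333*(1.5041 - 1.6996) = 1.4389
  grad(y) = 0.389, v = y - alpha*grad = 1.4197
  prox(v) = soft_thresh(1.4197, 0.0478) = 1.3719
Iteration 3: beta = 0.5, y = 1.3719 + 0.5*(1.3719 - 1.5041) = 1.3058
  grad(y) = -0.9418, v = y - alpha*grad = 1.3522
  prox(v) = soft_thresh(1.3522, 0.0478) = 1.3044
f(x_3) = 5*1.3044^2 - 14*1.3044 + 0.97*|1.3044| = -8.489


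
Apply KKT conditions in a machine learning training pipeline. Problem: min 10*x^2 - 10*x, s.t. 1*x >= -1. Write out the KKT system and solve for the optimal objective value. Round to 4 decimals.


Step 1: Try lambda = 0 (constraint inactive).
Stationarity: 2*10*x - 10 = 0
x* = 10/(2*10) = 0.5
Check constraint: 1*0.5 = 0.5 >= -1 -- satisfied.
Step 2: Compute optimal value.
f(x*) = 10*0.5^2 - 10*0.5 = -2.5


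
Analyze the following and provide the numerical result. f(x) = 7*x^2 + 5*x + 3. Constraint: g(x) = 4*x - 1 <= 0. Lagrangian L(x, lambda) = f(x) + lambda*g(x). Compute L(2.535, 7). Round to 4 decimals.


Step 1: Evaluate f(x).
f(2.535) = 7*2.535^2 + 5*2.535 + 3 = 60.6586
Step 2: Evaluate g(x).
g(2.535) = 4*2.535 - 1 = 9.14
Step 3: Compute Lagrangian.
L = 60.6586 + 7*9.14 = 124.6386


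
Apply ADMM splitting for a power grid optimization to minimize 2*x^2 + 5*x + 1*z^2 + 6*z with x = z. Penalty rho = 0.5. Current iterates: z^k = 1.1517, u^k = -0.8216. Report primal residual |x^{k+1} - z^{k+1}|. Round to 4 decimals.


ADMM iteration with rho = 0.5, z^k = 1.1517, u^k = -0.8216
Step 1: x-update.
Minimize 2*x^2 + 5*x + (0.5/2)*(x - 1.1517 - 0.8216)^2
FOC: (2*2 + 0.5)*x = -5 + 0.5*(1.1517 + 0.8216)
x^{k+1} = -0.8919
Step 2: z-update.
Minimize 1*z^2 + 6*z + (0.5/2)*(-0.8919 - z - 0.8216)^2
FOC: (2*1 + 0.5)*z = -6 + 0.5*(-0.8919 - 0.8216)
z^{k+1} = -2.7427
Step 3: u-update.
u^{k+1} = -0.8216 - 0.8919 + 2.7427 = 1.0292
Step 4: Primal residual = |-0.8919 + 2.7427| = 1.8508


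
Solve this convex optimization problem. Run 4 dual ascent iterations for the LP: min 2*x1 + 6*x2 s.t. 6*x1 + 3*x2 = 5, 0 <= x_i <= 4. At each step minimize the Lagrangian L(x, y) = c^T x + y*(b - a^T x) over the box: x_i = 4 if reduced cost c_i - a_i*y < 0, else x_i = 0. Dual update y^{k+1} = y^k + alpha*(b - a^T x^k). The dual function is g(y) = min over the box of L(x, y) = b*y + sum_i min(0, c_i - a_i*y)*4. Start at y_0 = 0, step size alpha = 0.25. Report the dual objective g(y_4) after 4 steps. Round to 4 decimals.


Dual ascent for LP: min 2*x1 + 6*x2, 6*x1 + 3*x2 = 5, 0 <= x_i <= 4
Step 1: y^k = 0.0, reduced costs: (2.0, 6.0)
  x^k = (0.0, 0.0), subgradient = b - a^T x = 5.0
  y^{k+1} = 0.0 + 0.25*5.0 = 1.25
Step 2: y^k = 1.25, reduced costs: (-5.5, 2.25)
  x^k = (4.0, 0.0), subgradient = b - a^T x = -19.0
  y^{k+1} = 1.25 + 0.25*-19.0 = -3.5
Step 3: y^k = -3.5, reduced costs: (23.0, 16.5)
  x^k = (0.0, 0.0), subgradient = b - a^T x = 5.0
  y^{k+1} = -3.5 + 0.25*5.0 = -2.25
Step 4: y^k = -2.25, reduced costs: (15.5, 12.75)
  x^k = (0.0, 0.0), subgradient = b - a^T x = 5.0
  y^{k+1} = -2.25 + 0.25*5.0 = -1.0
Dual objective at y_4 = -1.0: reduced costs (8.0, 9.0), box minimizer x = (0.0, 0.0)
g(y_4) = b*y + (c1 - a1*y)*x1 + (c2 - a2*y)*x2 = 5*(-1.0) + 8.0*0.0 + 9.0*0.0 = -5.0 + 0.0 + 0.0 = -5.0


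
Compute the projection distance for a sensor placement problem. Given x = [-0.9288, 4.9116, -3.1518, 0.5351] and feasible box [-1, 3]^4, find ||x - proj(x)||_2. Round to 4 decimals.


Project each component onto [-1, 3].
clip(-0.9288) = -0.9288, clip(4.9116) = 3.0, clip(-3.1518) = -1.0, clip(0.5351) = 0.5351
Projection = [-0.9288, 3.0, -1.0, 0.5351]
Squared diffs: [0.0, 3.6542, 4.6302, 0.0]
Distance = sqrt(8.2844) = 2.8783


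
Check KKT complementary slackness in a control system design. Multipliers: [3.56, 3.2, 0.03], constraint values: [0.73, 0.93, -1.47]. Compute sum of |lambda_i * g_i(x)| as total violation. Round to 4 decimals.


KKT complementary slackness check:
lambda_1 * g_1 = 3.56 * 0.73 = 2.5988
lambda_2 * g_2 = 3.2 * 0.93 = 2.976
lambda_3 * g_3 = 0.03 * -1.47 = -0.0441
Total violation = 2.5988 + 2.976 + 0.0441 = 5.6189


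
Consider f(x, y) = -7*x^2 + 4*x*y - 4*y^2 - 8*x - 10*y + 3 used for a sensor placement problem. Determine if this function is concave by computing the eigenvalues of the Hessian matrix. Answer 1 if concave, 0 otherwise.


The Hessian of f(x,y) = -7*x^2 + 4*x*y - 4*y^2 - 8*x - 10*y + 3 is:
H = [[-14, 4], [4, -8]]
Trace = -14 - 8 = -22
Determinant = -14*-8 - (4)^2 = 96
Discriminant = (-22)^2 - 4*96 = 100.0
Eigenvalues: lambda_1 = -16.0, lambda_2 = -6.0
The function is concave.

1


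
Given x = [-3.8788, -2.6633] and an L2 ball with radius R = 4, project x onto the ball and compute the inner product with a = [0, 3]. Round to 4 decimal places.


Step 1: Compute ||x|| (intermediates to 6 decimals).
||x|| = sqrt((-3.8788)^2 + (-2.6633)^2) = 4.705131
Step 2: Project.
Since ||x|| > R, scale = R/||x|| = 4/4.705131 = 0.850136, proj(x) = scale * x
proj(x) = [-3.297508, -2.264167]
Step 3: Dot product.
a^T * proj(x) = 0*(-3.297508) + 3*(-2.264167) = -6.7925


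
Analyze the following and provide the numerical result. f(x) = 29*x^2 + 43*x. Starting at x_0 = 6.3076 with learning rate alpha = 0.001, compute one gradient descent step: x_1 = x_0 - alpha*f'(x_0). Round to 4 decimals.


We compute the gradient at x_0 and apply the update.
f'(x) = 58*x + 43
f'(6.3076) = 58*6.3076 + 43 = 408.8408
x_1 = 6.3076 - 0.001*408.8408 = 5.8988


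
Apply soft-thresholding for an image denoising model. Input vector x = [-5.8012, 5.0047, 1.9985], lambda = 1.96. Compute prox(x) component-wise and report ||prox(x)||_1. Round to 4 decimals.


Soft-thresholding with lambda = 1.96:
prox(-5.8012) = sign(-5.8012)*max(|-5.8012| - 1.96, 0) = -3.8412
prox(5.0047) = sign(5.0047)*max(|5.0047| - 1.96, 0) = 3.0447
prox(1.9985) = sign(1.9985)*max(|1.9985| - 1.96, 0) = 0.0385
prox(x) = [-3.8412, 3.0447, 0.0385]
||prox(x)||_1 = 3.8412 + 3.0447 + 0.0385 = 6.9244


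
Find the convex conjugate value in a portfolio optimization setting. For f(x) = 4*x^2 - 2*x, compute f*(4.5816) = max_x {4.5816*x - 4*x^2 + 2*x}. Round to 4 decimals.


f*(y) = sup_x {y*x - a*x^2 - b*x} = sup_x {(y-b)*x - a*x^2}
FOC: (y - b) - 2a*x = 0 => x* = (y - b)/(2a)
x* = (4.5816 + 2)/(2*4) = 0.8227
f*(4.5816) = (y-b)^2/(4a) = (4.5816 + 2)^2/(4*4)
= 43.3175/16 = 2.7073


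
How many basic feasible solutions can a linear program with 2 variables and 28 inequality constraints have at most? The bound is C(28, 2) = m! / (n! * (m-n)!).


Each vertex corresponds to some choice of n active constraints out of m, so the number of vertices is at most C(m, n) = m! / (n!(m-n)!).
m = 28, n = 2
Numerator: 28 * 27
Denominator: 2! = 2
C(28, 2) = 378


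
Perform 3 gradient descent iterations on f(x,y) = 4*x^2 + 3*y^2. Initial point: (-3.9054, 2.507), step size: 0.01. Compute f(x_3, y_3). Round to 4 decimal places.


Gradient descent on f(x,y) = 4*x^2 + 3*y^2.
Starting point: (-3.9054, 2.507), alpha = 0.01
Step 1: grad_x = 2*4*-3.9054 = -31.2432, grad_y = 2*3*2.507 = 15.042
  x_1 = -3.9054 - 0.01*-31.2432 = -3.593
  y_1 = 2.507 - 0.01*15.042 = 2.3566
Step 2: grad_x = 2*4*-3.593 = -28.7437, grad_y = 2*3*2.3566 = 14.1395
  x_2 = -3.593 - 0.01*-28.7437 = -3.3055
  y_2 = 2.3566 - 0.01*14.1395 = 2.2152
Step 3: grad_x = 2*4*-3.3055 = -26.4442, grad_y = 2*3*2.2152 = 13.2911
  x_3 = -3.3055 - 0.01*-26.4442 = -3.0411
  y_3 = 2.2152 - 0.01*13.2911 = 2.0823
f(-3.0411, 2.0823) = 4*(-3.0411)^2 + 3*2.0823^2 = 50.0005


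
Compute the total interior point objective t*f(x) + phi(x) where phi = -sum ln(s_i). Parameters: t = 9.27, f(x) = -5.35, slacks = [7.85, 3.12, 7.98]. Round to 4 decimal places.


Step 1: Compute log-barrier.
ln values: [2.0605, 1.1378, 2.0769]
phi = -(2.0605 + 1.1378 + 2.0769) = -5.2753
Step 2: Compute augmented objective.
t*f(x) = 9.27*-5.35 = -49.5945
Total = -49.5945 - 5.2753 = -54.8698


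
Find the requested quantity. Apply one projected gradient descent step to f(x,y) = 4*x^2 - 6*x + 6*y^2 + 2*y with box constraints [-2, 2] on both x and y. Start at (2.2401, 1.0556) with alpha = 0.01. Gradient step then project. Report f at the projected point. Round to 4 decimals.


Step 1: Compute gradient at (2.2401, 1.0556).
grad_x = 2*4*2.2401 - 6 = 11.9208
grad_y = 2*6*1.0556 + 2 = 14.6672
Step 2: Gradient step.
x_raw = 2.2401 - 0.01*11.9208 = 2.1209
y_raw = 1.0556 - 0.01*14.6672 = 0.9089
Step 3: Project onto [-2, 2].
x_proj = clip(2.1209) = 2.0
y_proj = clip(0.9089) = 0.9089
Step 4: Evaluate f.
f(2.0, 0.9089) = 10.7748


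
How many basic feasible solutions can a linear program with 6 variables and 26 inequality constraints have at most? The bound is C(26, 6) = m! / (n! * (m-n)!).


Each vertex corresponds to some choice of n active constraints out of m, so the number of vertices is at most C(m, n) = m! / (n!(m-n)!).
m = 26, n = 6
Numerator: 26 * 25 * 24 * 23 * 22 * 21
Denominator: 6! = 720
C(26, 6) = 230230


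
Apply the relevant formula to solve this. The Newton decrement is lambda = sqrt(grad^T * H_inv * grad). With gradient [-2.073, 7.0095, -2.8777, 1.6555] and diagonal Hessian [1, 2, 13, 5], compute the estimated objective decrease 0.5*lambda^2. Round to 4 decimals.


Step 1: H is diagonal, so H^(-1) * g = [-2.073, 3.5048, -0.2214, 0.3311].
Step 2: g^T H^(-1) g = sum_i g_i^2 / H_ii
  = (-2.073)^2/1 + (7.0095)^2/2 + (-2.8777)^2/13 + (1.6555)^2/5
  = 4.2973 + 24.5665 + 0.637 + 0.5481 = 30.049
Step 3: Objective decrease = 0.5 * g^T H^(-1) g = 15.0245


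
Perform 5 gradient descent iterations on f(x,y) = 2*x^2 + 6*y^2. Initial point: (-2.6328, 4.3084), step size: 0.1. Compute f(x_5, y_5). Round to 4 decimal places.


Gradient descent on f(x,y) = 2*x^2 + 6*y^2.
Starting point: (-2.6328, 4.3084), alpha = 0.1
Step 1: grad_x = 2*2*-2.6328 = -10.5312, grad_y = 2*6*4.3084 = 51.7008
  x_1 = -2.6328 - 0.1*-10.5312 = -1.5797
  y_1 = 4.3084 - 0.1*51.7008 = -0.8617
Step 2: grad_x = 2*2*-1.5797 = -6.3187, grad_y = 2*6*-0.8617 = -10.3402
  x_2 = -1.5797 - 0.1*-6.3187 = -0.9478
  y_2 = -0.8617 - 0.1*-10.3402 = 0.1723
Step 3: grad_x = 2*2*-0.9478 = -3.7912, grad_y = 2*6*0.1723 = 2.068
  x_3 = -0.9478 - 0.1*-3.7912 = -0.5687
  y_3 = 0.1723 - 0.1*2.068 = -0.0345
Step 4: grad_x = 2*2*-0.5687 = -2.2747, grad_y = 2*6*-0.0345 = -0.4136
  x_4 = -0.5687 - 0.1*-2.2747 = -0.3412
  y_4 = -0.0345 - 0.1*-0.4136 = 0.0069
Step 5: grad_x = 2*2*-0.3412 = -1.3648, grad_y = 2*6*0.0069 = 0.0827
  x_5 = -0.3412 - 0.1*-1.3648 = -0.2047
  y_5 = 0.0069 - 0.1*0.0827 = -0.0014
f(-0.2047, -0.0014) = 2*(-0.2047)^2 + 6*(-0.0014)^2 = 0.0838


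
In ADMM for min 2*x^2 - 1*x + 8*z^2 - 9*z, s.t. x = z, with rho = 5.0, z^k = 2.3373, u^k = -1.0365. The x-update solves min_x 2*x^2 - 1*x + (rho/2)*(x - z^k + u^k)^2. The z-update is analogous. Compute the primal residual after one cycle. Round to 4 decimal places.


ADMM iteration with rho = 5.0, z^k = 2.3373, u^k = -1.0365
Step 1: x-update.
Minimize 2*x^2 - 1*x + (5.0/2)*(x - 2.3373 - 1.0365)^2
FOC: (2*2 + 5.0)*x = 1 + 5.0*(2.3373 + 1.0365)
x^{k+1} = 1.9854
Step 2: z-update.
Minimize 8*z^2 - 9*z + (5.0/2)*(1.9854 - z - 1.0365)^2
FOC: (2*8 + 5.0)*z = 9 + 5.0*(1.9854 - 1.0365)
z^{k+1} = 0.6545
Step 3: u-update.
u^{k+1} = -1.0365 + 1.9854 - 0.6545 = 0.2944
Step 4: Primal residual = |1.9854 - 0.6545| = 1.3309


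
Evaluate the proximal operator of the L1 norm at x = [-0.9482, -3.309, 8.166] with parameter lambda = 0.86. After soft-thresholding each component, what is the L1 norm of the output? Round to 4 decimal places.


Soft-thresholding with lambda = 0.86:
prox(-0.9482) = sign(-0.9482)*max(|-0.9482| - 0.86, 0) = -0.0882
prox(-3.309) = sign(-3.309)*max(|-3.309| - 0.86, 0) = -2.449
prox(8.166) = sign(8.166)*max(|8.166| - 0.86, 0) = 7.306
prox(x) = [-0.0882, -2.449, 7.306]
||prox(x)||_1 = 0.0882 + 2.449 + 7.306 = 9.8432


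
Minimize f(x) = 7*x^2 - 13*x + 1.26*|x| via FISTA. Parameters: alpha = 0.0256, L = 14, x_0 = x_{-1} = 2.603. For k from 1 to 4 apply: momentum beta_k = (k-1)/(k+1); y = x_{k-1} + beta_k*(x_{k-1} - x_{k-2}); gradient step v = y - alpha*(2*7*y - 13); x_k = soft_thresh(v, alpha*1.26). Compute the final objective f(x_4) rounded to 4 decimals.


FISTA on f(x) = 7*x^2 - 13*x + 1.26*|x|
L = 14, alpha = 0.0256
Iteration 1: beta = 0.0, y = 2.603 + 0.0*(2.603 - 2.603) = 2.603
  grad(y) = 23.442, v = y - alpha*grad = 2.0029
  prox(v) = soft_thresh(2.0029, 0.0323) = 1.9706
Iteration 2: beta = 0.3333, y = 1.9706 + 0.3333*(1.9706 - 2.603) = 1.7598
  grad(y) = 11.6377, v = y - alpha*grad = 1.4619
  prox(v) = soft_thresh(1.4619, 0.0323) = 1.4297
Iteration 3: beta = 0.5, y = 1.4297 + 0.5*(1.4297 - 1.9706) = 1.1592
  grad(y) = 3.2284, v = y - alpha*grad = 1.0765
  prox(v) = soft_thresh(1.0765, 0.0323) = 1.0443
Iteration 4: beta = 0.6, y = 1.0443 + 0.6*(1.0443 - 1.4297) = 0.813
  grad(y) = -1.6175, v = y - alpha*grad = 0.8544
  prox(v) = soft_thresh(0.8544, 0.0323) = 0.8222
f(x_4) = 7*0.8222^2 - 13*0.8222 + 1.26*|0.8222| = -4.9205


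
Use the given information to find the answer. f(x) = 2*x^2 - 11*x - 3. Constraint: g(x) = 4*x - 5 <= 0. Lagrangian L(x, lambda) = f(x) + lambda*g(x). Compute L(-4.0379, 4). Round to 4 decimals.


Step 1: Evaluate f(x).
f(-4.0379) = 2*(-4.0379)^2 - 11*(-4.0379) - 3 = 74.0262
Step 2: Evaluate g(x).
g(-4.0379) = 4*-4.0379 - 5 = -21.1516
Step 3: Compute Lagrangian.
L = 74.0262 + 4*-21.1516 = -10.5802


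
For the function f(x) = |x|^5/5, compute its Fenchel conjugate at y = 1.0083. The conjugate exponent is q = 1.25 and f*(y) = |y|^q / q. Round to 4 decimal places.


The conjugate exponent q satisfies 1/p + 1/q = 1.
p = 5, so q = 5/(5 - 1) = 1.25
|y|^q = 1.0083^1.25 = 1.0104
f*(1.0083) = 1.0104 / 1.25 = 0.8083


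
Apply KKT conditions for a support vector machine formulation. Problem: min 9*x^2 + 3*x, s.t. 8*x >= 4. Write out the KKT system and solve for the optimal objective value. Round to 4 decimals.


Step 1: Try lambda = 0 (constraint inactive).
x_unc = -3/(2*9) = -0.1667
Check: 8*-0.1667 = -1.3336 < 4 -- violated!
Step 2: Constraint must be active: 8*x = 4
x* = 4/8 = 0.5
lambda = (2*9*0.5 + 3)/8 = 1.5
Step 3: Compute optimal value.
f(x*) = 9*0.5^2 + 3*0.5 = 3.75


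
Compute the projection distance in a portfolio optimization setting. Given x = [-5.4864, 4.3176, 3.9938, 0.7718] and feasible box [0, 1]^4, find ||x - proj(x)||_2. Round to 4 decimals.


Project each component onto [0, 1].
clip(-5.4864) = 0.0, clip(4.3176) = 1.0, clip(3.9938) = 1.0, clip(0.7718) = 0.7718
Projection = [0.0, 1.0, 1.0, 0.7718]
Squared diffs: [30.1006, 11.0065, 8.9628, 0.0]
Distance = sqrt(50.0699) = 7.076


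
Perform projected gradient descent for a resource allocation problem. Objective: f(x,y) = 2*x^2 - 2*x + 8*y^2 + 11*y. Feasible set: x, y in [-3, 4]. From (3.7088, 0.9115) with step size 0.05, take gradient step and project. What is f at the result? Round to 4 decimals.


Step 1: Compute gradient at (3.7088, 0.9115).
grad_x = 2*2*3.7088 - 2 = 12.8352
grad_y = 2*8*0.9115 + 11 = 25.584
Step 2: Gradient step.
x_raw = 3.7088 - 0.05*12.8352 = 3.067
y_raw = 0.9115 - 0.05*25.584 = -0.3677
Step 3: Project onto [-3, 4].
x_proj = clip(3.067) = 3.067
y_proj = clip(-0.3677) = -0.3677
Step 4: Evaluate f.
f(3.067, -0.3677) = 9.7163


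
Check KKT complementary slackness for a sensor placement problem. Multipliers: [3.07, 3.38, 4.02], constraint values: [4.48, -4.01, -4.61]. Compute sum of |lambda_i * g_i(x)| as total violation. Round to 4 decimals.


KKT complementary slackness check:
lambda_1 * g_1 = 3.07 * 4.48 = 13.7536
lambda_2 * g_2 = 3.38 * -4.01 = -13.5538
lambda_3 * g_3 = 4.02 * -4.61 = -18.5322
Total violation = 13.7536 + 13.5538 + 18.5322 = 45.8396


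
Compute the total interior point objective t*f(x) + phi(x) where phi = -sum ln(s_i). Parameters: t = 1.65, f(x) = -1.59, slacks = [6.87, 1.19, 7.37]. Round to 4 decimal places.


Step 1: Compute log-barrier.
ln values: [1.9272, 0.174, 1.9974]
phi = -(1.9272 + 0.174 + 1.9974) = -4.0985
Step 2: Compute augmented objective.
t*f(x) = 1.65*-1.59 = -2.6235
Total = -2.6235 - 4.0985 = -6.722


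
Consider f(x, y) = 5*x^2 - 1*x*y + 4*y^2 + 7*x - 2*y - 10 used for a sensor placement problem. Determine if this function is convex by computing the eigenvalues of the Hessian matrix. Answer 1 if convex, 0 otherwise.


The Hessian of f(x,y) = 5*x^2 - 1*x*y + 4*y^2 + 7*x - 2*y - 10 is:
H = [[10, -1], [-1, 8]]
Trace = 10 + 8 = 18
Determinant = 10*8 - (-1)^2 = 79
Discriminant = (18)^2 - 4*79 = 8.0
Eigenvalues: lambda_1 = 7.5858, lambda_2 = 10.4142
The function is convex.

1


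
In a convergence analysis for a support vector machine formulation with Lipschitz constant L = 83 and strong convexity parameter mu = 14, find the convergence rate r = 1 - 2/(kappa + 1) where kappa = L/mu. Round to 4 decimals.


Step 1: Compute the condition number.
kappa = L/mu = 83/14 = 5.9286
Step 2: Compute the convergence rate.
r = 1 - 2/(kappa + 1) = 1 - 2*mu/(L + mu) = (L - mu)/(L + mu) = 69/97 = 0.7113


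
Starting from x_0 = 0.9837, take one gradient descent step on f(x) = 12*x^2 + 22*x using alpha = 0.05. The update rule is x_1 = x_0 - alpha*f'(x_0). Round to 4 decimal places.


We compute the gradient at x_0 and apply the update.
f'(x) = 24*x + 22
f'(0.9837) = 24*0.9837 + 22 = 45.6088
x_1 = 0.9837 - 0.05*45.6088 = -1.2967


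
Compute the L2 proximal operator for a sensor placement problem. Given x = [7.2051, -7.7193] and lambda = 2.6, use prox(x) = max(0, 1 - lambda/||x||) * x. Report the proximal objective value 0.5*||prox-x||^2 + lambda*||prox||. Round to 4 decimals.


Step 1: Compute ||x||.
||x|| = 10.5594
Step 2: Compute scaling factor.
scale = max(0, 1 - 2.6/10.5594) = 0.7538
Step 3: prox(x) = [5.431, -5.8186]
||prox(x)|| = 7.9594
Step 4: Proximal objective.
0.5*||prox-x||^2 = 3.38
lambda*||prox|| = 20.6944
Total = 24.0745


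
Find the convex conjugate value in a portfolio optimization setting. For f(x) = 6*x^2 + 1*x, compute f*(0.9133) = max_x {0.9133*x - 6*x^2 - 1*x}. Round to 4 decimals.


f*(y) = sup_x {y*x - a*x^2 - b*x} = sup_x {(y-b)*x - a*x^2}
FOC: (y - b) - 2a*x = 0 => x* = (y - b)/(2a)
x* = (0.9133 - 1)/(2*6) = -0.0072
f*(0.9133) = (y-b)^2/(4a) = (0.9133 - 1)^2/(4*6)
= 0.0075/24 = 0.0003


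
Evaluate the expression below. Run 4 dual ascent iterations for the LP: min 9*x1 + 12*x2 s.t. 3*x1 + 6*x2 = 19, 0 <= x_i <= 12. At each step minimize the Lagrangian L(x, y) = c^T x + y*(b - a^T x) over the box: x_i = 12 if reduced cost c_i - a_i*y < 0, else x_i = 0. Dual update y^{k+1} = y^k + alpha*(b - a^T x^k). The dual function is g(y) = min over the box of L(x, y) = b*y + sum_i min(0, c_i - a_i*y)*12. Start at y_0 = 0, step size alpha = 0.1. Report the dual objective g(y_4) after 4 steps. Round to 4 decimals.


Dual ascent for LP: min 9*x1 + 12*x2, 3*x1 + 6*x2 = 19, 0 <= x_i <= 12
Step 1: y^k = 0.0, reduced costs: (9.0, 12.0)
  x^k = (0.0, 0.0), subgradient = b - a^T x = 19.0
  y^{k+1} = 0.0 + 0.1*19.0 = 1.9
Step 2: y^k = 1.9, reduced costs: (3.3, 0.6)
  x^k = (0.0, 0.0), subgradient = b - a^T x = 19.0
  y^{k+1} = 1.9 + 0.1*19.0 = 3.8
Step 3: y^k = 3.8, reduced costs: (-2.4, -10.8)
  x^k = (12.0, 12.0), subgradient = b - a^T x = -89.0
  y^{k+1} = 3.8 + 0.1*-89.0 = -5.1
Step 4: y^k = -5.1, reduced costs: (24.3, 42.6)
  x^k = (0.0, 0.0), subgradient = b - a^T x = 19.0
  y^{k+1} = -5.1 + 0.1*19.0 = -3.2
Dual objective at y_4 = -3.2: reduced costs (18.6, 31.2), box minimizer x = (0.0, 0.0)
g(y_4) = b*y + (c1 - a1*y)*x1 + (c2 - a2*y)*x2 = 19*(-3.2) + 18.6*0.0 + 31.2*0.0 = -60.8 + 0.0 + 0.0 = -60.8


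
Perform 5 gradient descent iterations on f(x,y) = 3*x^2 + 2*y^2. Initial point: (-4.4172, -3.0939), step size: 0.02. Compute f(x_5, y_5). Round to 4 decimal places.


Gradient descent on f(x,y) = 3*x^2 + 2*y^2.
Starting point: (-4.4172, -3.0939), alpha = 0.02
Step 1: grad_x = 2*3*-4.4172 = -26.5032, grad_y = 2*2*-3.0939 = -12.3756
  x_1 = -4.4172 - 0.02*-26.5032 = -3.8871
  y_1 = -3.0939 - 0.02*-12.3756 = -2.8464
Step 2: grad_x = 2*3*-3.8871 = -23.3228, grad_y = 2*2*-2.8464 = -11.3856
  x_2 = -3.8871 - 0.02*-23.3228 = -3.4207
  y_2 = -2.8464 - 0.02*-11.3856 = -2.6187
Step 3: grad_x = 2*3*-3.4207 = -20.5241, grad_y = 2*2*-2.6187 = -10.4747
  x_3 = -3.4207 - 0.02*-20.5241 = -3.0102
  y_3 = -2.6187 - 0.02*-10.4747 = -2.4092
Step 4: grad_x = 2*3*-3.0102 = -18.0612, grad_y = 2*2*-2.4092 = -9.6367
  x_4 = -3.0102 - 0.02*-18.0612 = -2.649
  y_4 = -2.4092 - 0.02*-9.6367 = -2.2164
Step 5: grad_x = 2*3*-2.649 = -15.8938, grad_y = 2*2*-2.2164 = -8.8658
  x_5 = -2.649 - 0.02*-15.8938 = -2.3311
  y_5 = -2.2164 - 0.02*-8.8658 = -2.0391
f(-2.3311, -2.0391) = 3*(-2.3311)^2 + 2*(-2.0391)^2 = 24.6182


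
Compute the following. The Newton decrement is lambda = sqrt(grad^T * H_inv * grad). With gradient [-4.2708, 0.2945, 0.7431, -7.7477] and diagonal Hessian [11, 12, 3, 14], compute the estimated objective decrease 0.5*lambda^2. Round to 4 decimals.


Step 1: H is diagonal, so H^(-1) * g = [-0.3883, 0.0245, 0.2477, -0.5534].
Step 2: g^T H^(-1) g = sum_i g_i^2 / H_ii
  = (-4.2708)^2/11 + (0.2945)^2/12 + (0.7431)^2/3 + (-7.7477)^2/14
  = 1.6582 + 0.0072 + 0.1841 + 4.2876 = 6.1371
Step 3: Objective decrease = 0.5 * g^T H^(-1) g = 3.0685


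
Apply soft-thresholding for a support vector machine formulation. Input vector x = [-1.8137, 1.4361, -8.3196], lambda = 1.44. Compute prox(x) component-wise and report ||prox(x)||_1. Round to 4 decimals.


Soft-thresholding with lambda = 1.44:
prox(-1.8137) = sign(-1.8137)*max(|-1.8137| - 1.44, 0) = -0.3737
prox(1.4361) = sign(1.4361)*max(|1.4361| - 1.44, 0) = 0.0
prox(-8.3196) = sign(-8.3196)*max(|-8.3196| - 1.44, 0) = -6.8796
prox(x) = [-0.3737, 0.0, -6.8796]
||prox(x)||_1 = 0.3737 + 0.0 + 6.8796 = 7.2533


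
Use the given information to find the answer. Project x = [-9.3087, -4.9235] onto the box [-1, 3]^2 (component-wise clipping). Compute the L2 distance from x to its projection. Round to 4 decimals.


Project each component onto [-1, 3].
clip(-9.3087) = -1.0, clip(-4.9235) = -1.0
Projection = [-1.0, -1.0]
Squared diffs: [69.0345, 15.3939]
Distance = sqrt(84.4284) = 9.1885


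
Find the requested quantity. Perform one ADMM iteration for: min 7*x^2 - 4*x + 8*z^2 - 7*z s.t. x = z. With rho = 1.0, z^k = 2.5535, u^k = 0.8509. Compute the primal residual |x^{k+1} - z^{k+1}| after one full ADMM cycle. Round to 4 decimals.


ADMM iteration with rho = 1.0, z^k = 2.5535, u^k = 0.8509
Step 1: x-update.
Minimize 7*x^2 - 4*x + (1.0/2)*(x - 2.5535 + 0.8509)^2
FOC: (2*7 + 1.0)*x = 4 + 1.0*(2.5535 - 0.8509)
x^{k+1} = 0.3802
Step 2: z-update.
Minimize 8*z^2 - 7*z + (1.0/2)*(0.3802 - z + 0.8509)^2
FOC: (2*8 + 1.0)*z = 7 + 1.0*(0.3802 + 0.8509)
z^{k+1} = 0.4842
Step 3: u-update.
u^{k+1} = 0.8509 + 0.3802 - 0.4842 = 0.7469
Step 4: Primal residual = |0.3802 - 0.4842| = 0.104


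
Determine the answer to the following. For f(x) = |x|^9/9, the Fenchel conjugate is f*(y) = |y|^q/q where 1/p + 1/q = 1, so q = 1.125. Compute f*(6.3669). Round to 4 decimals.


The conjugate exponent q satisfies 1/p + 1/q = 1.
p = 9, so q = 9/(9 - 1) = 1.125
|y|^q = 6.3669^1.125 = 8.0245
f*(6.3669) = 8.0245 / 1.125 = 7.1329


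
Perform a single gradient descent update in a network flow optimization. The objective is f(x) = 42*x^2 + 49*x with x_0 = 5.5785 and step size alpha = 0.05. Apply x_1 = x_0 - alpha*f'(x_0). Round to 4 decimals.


We compute the gradient at x_0 and apply the update.
f'(x) = 84*x + 49
f'(5.5785) = 84*5.5785 + 49 = 517.594
x_1 = 5.5785 - 0.05*517.594 = -20.3012


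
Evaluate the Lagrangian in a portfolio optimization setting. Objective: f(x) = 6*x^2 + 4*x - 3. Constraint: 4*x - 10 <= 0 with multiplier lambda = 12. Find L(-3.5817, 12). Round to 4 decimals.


Step 1: Evaluate f(x).
f(-3.5817) = 6*(-3.5817)^2 + 4*(-3.5817) - 3 = 59.6446
Step 2: Evaluate g(x).
g(-3.5817) = 4*-3.5817 - 10 = -24.3268
Step 3: Compute Lagrangian.
L = 59.6446 + 12*-24.3268 = -232.277


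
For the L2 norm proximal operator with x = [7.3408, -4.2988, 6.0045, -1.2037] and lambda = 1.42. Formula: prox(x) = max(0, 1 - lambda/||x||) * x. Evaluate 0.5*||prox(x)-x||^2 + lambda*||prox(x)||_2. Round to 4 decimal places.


Step 1: Compute ||x||.
||x|| = 10.4819
Step 2: Compute scaling factor.
scale = max(0, 1 - 1.42/10.4819) = 0.8645
Step 3: prox(x) = [6.3463, -3.7164, 5.1911, -1.0406]
||prox(x)|| = 9.0619
Step 4: Proximal objective.
0.5*||prox-x||^2 = 1.0082
lambda*||prox|| = 12.8679
Total = 13.8761


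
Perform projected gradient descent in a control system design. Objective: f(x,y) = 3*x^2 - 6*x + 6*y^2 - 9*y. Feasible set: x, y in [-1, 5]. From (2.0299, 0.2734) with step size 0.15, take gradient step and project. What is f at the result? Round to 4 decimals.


Step 1: Compute gradient at (2.0299, 0.2734).
grad_x = 2*3*2.0299 - 6 = 6.1794
grad_y = 2*6*0.2734 - 9 = -5.7192
Step 2: Gradient step.
x_raw = 2.0299 - 0.15*6.1794 = 1.103
y_raw = 0.2734 - 0.15*-5.7192 = 1.1313
Step 3: Project onto [-1, 5].
x_proj = clip(1.103) = 1.103
y_proj = clip(1.1313) = 1.1313
Step 4: Evaluate f.
f(1.103, 1.1313) = -5.4709


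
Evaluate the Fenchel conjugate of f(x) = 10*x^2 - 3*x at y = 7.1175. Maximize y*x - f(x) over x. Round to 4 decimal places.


f*(y) = sup_x {y*x - a*x^2 - b*x} = sup_x {(y-b)*x - a*x^2}
FOC: (y - b) - 2a*x = 0 => x* = (y - b)/(2a)
x* = (7.1175 + 3)/(2*10) = 0.5059
f*(7.1175) = (y-b)^2/(4a) = (7.1175 + 3)^2/(4*10)
= 102.3638/40 = 2.5591


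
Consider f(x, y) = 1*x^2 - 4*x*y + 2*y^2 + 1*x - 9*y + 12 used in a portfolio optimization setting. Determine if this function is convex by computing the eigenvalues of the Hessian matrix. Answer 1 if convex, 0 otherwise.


The Hessian of f(x,y) = 1*x^2 - 4*x*y + 2*y^2 + 1*x - 9*y + 12 is:
H = [[2, -4], [-4, 4]]
Trace = 2 + 4 = 6
Determinant = 2*4 - (-4)^2 = -8
Discriminant = (6)^2 - 4*-8 = 68.0
Eigenvalues: lambda_1 = -1.1231, lambda_2 = 7.1231
The function is not convex.

0


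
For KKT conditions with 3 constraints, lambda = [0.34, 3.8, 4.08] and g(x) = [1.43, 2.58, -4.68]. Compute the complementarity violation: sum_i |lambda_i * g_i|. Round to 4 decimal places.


KKT complementary slackness check:
lambda_1 * g_1 = 0.34 * 1.43 = 0.4862
lambda_2 * g_2 = 3.8 * 2.58 = 9.804
lambda_3 * g_3 = 4.08 * -4.68 = -19.0944
Total violation = 0.4862 + 9.804 + 19.0944 = 29.3846


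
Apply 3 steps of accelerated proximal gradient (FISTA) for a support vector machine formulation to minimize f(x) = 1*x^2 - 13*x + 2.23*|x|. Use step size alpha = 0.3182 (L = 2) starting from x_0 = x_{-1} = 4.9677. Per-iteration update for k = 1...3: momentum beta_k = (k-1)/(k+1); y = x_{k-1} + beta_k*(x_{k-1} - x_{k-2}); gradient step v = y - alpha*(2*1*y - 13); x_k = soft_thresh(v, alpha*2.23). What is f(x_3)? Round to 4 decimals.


FISTA on f(x) = 1*x^2 - 13*x + 2.23*|x|
L = 2, alpha = 0.3182
Iteration 1: beta = 0.0, y = 4.9677 + 0.0*(4.9677 - 4.9677) = 4.9677
  grad(y) = -3.0646, v = y - alpha*grad = 5.9429
  prox(v) = soft_thresh(5.9429, 0.7096) = 5.2333
Iteration 2: beta = 0.3333, y = 5.2333 + 0.3333*(5.2333 - 4.9677) = 5.3218
  grad(y) = -2.3564, v = y - alpha*grad = 6.0716
  prox(v) = soft_thresh(6.0716, 0.7096) = 5.362
Iteration 3: beta = 0.5, y = 5.362 + 0.5*(5.362 - 5.2333) = 5.4264
  grad(y) = -2.1472, v = y - alpha*grad = 6.1096
  prox(v) = soft_thresh(6.1096, 0.7096) = 5.4001
f(x_3) = 1*5.4001^2 - 13*5.4001 + 2.23*|5.4001| = -28.998
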